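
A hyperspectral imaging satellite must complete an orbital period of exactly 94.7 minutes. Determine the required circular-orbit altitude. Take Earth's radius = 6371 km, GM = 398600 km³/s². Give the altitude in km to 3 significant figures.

T = 94.7 min = 5682.0 s.
From T = 2π√(a³/μ): a = (μ T²/4π²)^(1/3) = (398600 × 5682.0² / 4π²)^(1/3) = 6882 km.
Altitude h = a − R = 6882 − 6371 = 511 km.

511 km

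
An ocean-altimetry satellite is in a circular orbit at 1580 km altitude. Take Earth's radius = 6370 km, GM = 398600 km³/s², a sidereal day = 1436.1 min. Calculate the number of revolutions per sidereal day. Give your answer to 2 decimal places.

Semi-major axis a = 6370 + 1580 = 7950 km. Period T = 2π√(a³/μ) = 2π√(7950³/398600) = 7054.4 s = 117.57 min.
Orbits per sidereal day = 86166 / 7054.4 = 12.214.

12.21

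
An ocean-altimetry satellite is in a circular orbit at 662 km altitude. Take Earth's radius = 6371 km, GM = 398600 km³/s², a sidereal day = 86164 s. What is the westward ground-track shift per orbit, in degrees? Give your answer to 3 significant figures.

24.5°

Semi-major axis a = 6371 + 662 = 7033 km. Period T = 2π√(a³/μ) = 2π√(7033³/398600) = 5869.8 s = 97.83 min.
During one orbit Earth rotates (5869.8 / 86164) × 360° = 24.52°.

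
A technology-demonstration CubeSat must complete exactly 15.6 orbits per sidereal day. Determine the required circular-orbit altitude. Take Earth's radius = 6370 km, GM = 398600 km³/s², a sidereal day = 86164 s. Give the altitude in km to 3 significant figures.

383 km

Required period T = 86164 / 15.6 = 5523.3 s.
From T = 2π√(a³/μ): a = (μ T²/4π²)^(1/3) = (398600 × 5523.3² / 4π²)^(1/3) = 6753 km.
Altitude h = a − R = 6753 − 6370 = 383 km.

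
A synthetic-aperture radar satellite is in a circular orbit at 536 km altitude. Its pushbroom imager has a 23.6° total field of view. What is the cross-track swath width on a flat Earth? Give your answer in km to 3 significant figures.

224 km

Half-angle = 23.6°/2 = 11.8°.
Swath width ≈ 2h·tan(θ/2) = 2 × 536 × tan(11.8°) = 224.0 km.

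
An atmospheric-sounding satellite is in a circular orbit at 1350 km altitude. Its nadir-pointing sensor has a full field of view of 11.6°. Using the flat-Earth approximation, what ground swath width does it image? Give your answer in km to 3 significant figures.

Half-angle = 11.6°/2 = 5.8°.
Swath width ≈ 2h·tan(θ/2) = 2 × 1350 × tan(5.8°) = 274.3 km.

274 km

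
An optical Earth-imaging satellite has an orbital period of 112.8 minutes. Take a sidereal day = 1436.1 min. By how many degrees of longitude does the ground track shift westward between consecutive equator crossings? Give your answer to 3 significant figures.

28.3°

T = 112.8 min = 6768.0 s.
During one orbit Earth rotates (6768.0 / 86166) × 360° = 28.28°.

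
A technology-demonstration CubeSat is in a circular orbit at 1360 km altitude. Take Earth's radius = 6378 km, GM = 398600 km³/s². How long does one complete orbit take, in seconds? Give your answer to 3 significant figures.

6770 seconds

Semi-major axis a = 6378 + 1360 = 7738 km. Period T = 2π√(a³/μ) = 2π√(7738³/398600) = 6774.1 s = 112.90 min.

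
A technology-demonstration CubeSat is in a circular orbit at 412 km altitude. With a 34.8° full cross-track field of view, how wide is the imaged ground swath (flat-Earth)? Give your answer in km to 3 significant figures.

Half-angle = 34.8°/2 = 17.4°.
Swath width ≈ 2h·tan(θ/2) = 2 × 412 × tan(17.4°) = 258.2 km.

258 km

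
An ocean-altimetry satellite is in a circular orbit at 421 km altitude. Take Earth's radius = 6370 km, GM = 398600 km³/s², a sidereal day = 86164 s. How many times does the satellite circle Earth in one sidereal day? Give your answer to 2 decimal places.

15.47

Semi-major axis a = 6370 + 421 = 6791 km. Period T = 2π√(a³/μ) = 2π√(6791³/398600) = 5569.4 s = 92.82 min.
Orbits per sidereal day = 86164 / 5569.4 = 15.471.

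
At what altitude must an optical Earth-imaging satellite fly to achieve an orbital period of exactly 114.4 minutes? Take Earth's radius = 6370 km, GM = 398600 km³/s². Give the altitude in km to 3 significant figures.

1440 km

T = 114.4 min = 6864.0 s.
From T = 2π√(a³/μ): a = (μ T²/4π²)^(1/3) = (398600 × 6864.0² / 4π²)^(1/3) = 7806 km.
Altitude h = a − R = 7806 − 6370 = 1436 km.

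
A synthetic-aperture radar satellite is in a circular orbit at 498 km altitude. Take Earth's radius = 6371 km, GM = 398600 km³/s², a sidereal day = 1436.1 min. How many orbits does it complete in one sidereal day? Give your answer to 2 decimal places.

Semi-major axis a = 6371 + 498 = 6869 km. Period T = 2π√(a³/μ) = 2π√(6869³/398600) = 5665.7 s = 94.43 min.
Orbits per sidereal day = 86166 / 5665.7 = 15.208.

15.21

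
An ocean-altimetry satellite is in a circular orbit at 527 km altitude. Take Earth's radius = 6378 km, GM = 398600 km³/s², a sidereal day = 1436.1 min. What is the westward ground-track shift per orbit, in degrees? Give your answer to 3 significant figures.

Semi-major axis a = 6378 + 527 = 6905 km. Period T = 2π√(a³/μ) = 2π√(6905³/398600) = 5710.3 s = 95.17 min.
During one orbit Earth rotates (5710.3 / 86166) × 360° = 23.86°.

23.9°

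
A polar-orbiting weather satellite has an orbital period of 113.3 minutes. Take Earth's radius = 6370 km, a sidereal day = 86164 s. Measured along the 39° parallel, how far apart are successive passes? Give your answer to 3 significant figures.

2450 km

T = 113.3 min = 6798.0 s.
Node shift per orbit = (6798.0/86164) × 360° = 28.40°.
Equatorial spacing = 28.40 × 111.2 km/° = 3158 km.
At 39° latitude, spacing = 3158 × cos(39°) = 2454 km.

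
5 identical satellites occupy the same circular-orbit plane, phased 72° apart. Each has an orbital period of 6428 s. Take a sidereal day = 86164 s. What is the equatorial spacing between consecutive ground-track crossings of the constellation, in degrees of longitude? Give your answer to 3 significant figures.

Single-satellite node shift = (6428.0/86164) × 360° = 26.86°.
With 5 satellites evenly phased, successive equator crossings are 26.86/5 = 5.371° apart.

5.37°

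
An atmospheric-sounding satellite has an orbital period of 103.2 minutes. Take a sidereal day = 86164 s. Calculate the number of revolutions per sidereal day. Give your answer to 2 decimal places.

T = 103.2 min = 6192.0 s.
Orbits per sidereal day = 86164 / 6192.0 = 13.915.

13.92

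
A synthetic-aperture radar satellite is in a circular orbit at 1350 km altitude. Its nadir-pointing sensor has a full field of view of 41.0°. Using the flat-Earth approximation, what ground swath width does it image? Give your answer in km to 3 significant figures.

1010 km

Half-angle = 41.0°/2 = 20.5°.
Swath width ≈ 2h·tan(θ/2) = 2 × 1350 × tan(20.5°) = 1009.5 km.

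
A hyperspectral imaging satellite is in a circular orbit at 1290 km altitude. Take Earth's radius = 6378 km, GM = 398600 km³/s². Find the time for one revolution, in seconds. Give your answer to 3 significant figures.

6680 seconds

Semi-major axis a = 6378 + 1290 = 7668 km. Period T = 2π√(a³/μ) = 2π√(7668³/398600) = 6682.4 s = 111.37 min.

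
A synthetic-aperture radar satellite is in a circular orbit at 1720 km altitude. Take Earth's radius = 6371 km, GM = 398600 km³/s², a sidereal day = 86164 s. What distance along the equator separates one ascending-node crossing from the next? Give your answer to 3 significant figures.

3360 km

Semi-major axis a = 6371 + 1720 = 8091 km. Period T = 2π√(a³/μ) = 2π√(8091³/398600) = 7242.9 s = 120.72 min.
During one orbit Earth rotates (7242.9 / 86164) × 360° = 30.26°.
At the equator that is 30.26° × (2π·6371/360) km/° = 30.26 × 111.2 = 3365 km.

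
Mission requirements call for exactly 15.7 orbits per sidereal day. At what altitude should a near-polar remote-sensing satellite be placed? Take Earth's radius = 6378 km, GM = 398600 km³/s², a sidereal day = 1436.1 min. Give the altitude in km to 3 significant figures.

Required period T = 86166 / 15.7 = 5488.3 s.
From T = 2π√(a³/μ): a = (μ T²/4π²)^(1/3) = (398600 × 5488.3² / 4π²)^(1/3) = 6725 km.
Altitude h = a − R = 6725 − 6378 = 347 km.

347 km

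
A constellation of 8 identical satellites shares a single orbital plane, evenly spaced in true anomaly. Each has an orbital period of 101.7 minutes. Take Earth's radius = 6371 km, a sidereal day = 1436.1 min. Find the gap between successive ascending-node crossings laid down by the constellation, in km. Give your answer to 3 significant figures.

354 km

T = 101.7 min = 6102.0 s.
Single-satellite node shift = (6102.0/86166) × 360° = 25.49°.
With 8 satellites evenly phased, successive equator crossings are 25.49/8 = 3.187° apart.
That is 3.187 × 111.2 = 354 km at the equator.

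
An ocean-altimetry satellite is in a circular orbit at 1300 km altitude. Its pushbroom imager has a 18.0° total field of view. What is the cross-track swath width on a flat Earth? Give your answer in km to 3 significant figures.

Half-angle = 18.0°/2 = 9°.
Swath width ≈ 2h·tan(θ/2) = 2 × 1300 × tan(9°) = 411.8 km.

412 km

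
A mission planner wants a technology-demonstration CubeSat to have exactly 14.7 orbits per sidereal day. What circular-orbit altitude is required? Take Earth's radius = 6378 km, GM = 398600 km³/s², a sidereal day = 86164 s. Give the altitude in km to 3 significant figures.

648 km

Required period T = 86164 / 14.7 = 5861.5 s.
From T = 2π√(a³/μ): a = (μ T²/4π²)^(1/3) = (398600 × 5861.5² / 4π²)^(1/3) = 7026 km.
Altitude h = a − R = 7026 − 6378 = 648 km.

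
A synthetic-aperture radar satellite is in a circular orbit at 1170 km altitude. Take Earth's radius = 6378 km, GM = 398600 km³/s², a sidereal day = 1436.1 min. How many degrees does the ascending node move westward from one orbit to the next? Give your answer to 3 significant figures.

27.3°

Semi-major axis a = 6378 + 1170 = 7548 km. Period T = 2π√(a³/μ) = 2π√(7548³/398600) = 6526.2 s = 108.77 min.
During one orbit Earth rotates (6526.2 / 86166) × 360° = 27.27°.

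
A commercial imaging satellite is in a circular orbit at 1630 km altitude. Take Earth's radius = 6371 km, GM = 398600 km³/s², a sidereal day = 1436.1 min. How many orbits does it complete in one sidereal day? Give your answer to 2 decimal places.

Semi-major axis a = 6371 + 1630 = 8001 km. Period T = 2π√(a³/μ) = 2π√(8001³/398600) = 7122.4 s = 118.71 min.
Orbits per sidereal day = 86166 / 7122.4 = 12.098.

12.10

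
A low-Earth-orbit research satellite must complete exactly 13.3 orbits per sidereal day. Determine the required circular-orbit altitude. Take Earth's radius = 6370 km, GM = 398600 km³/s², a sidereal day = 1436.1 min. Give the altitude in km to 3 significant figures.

Required period T = 86166 / 13.3 = 6478.6 s.
From T = 2π√(a³/μ): a = (μ T²/4π²)^(1/3) = (398600 × 6478.6² / 4π²)^(1/3) = 7511 km.
Altitude h = a − R = 7511 − 6370 = 1141 km.

1140 km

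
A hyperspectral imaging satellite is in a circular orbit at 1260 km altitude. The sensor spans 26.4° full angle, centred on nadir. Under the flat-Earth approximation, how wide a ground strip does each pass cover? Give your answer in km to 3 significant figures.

Half-angle = 26.4°/2 = 13.2°.
Swath width ≈ 2h·tan(θ/2) = 2 × 1260 × tan(13.2°) = 591.1 km.

591 km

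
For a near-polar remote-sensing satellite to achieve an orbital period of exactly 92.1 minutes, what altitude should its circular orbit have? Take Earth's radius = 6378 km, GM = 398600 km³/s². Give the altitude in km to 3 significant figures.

378 km

T = 92.1 min = 5526.0 s.
From T = 2π√(a³/μ): a = (μ T²/4π²)^(1/3) = (398600 × 5526.0² / 4π²)^(1/3) = 6756 km.
Altitude h = a − R = 6756 − 6378 = 378 km.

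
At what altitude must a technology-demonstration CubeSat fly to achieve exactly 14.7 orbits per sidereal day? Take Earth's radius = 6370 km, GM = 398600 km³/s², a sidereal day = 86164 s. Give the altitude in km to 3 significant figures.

Required period T = 86164 / 14.7 = 5861.5 s.
From T = 2π√(a³/μ): a = (μ T²/4π²)^(1/3) = (398600 × 5861.5² / 4π²)^(1/3) = 7026 km.
Altitude h = a − R = 7026 − 6370 = 656 km.

656 km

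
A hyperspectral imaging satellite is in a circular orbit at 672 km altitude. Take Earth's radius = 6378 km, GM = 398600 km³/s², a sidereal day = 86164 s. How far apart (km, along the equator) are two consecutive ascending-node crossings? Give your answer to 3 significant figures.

2740 km

Semi-major axis a = 6378 + 672 = 7050 km. Period T = 2π√(a³/μ) = 2π√(7050³/398600) = 5891.1 s = 98.18 min.
During one orbit Earth rotates (5891.1 / 86164) × 360° = 24.61°.
At the equator that is 24.61° × (2π·6378/360) km/° = 24.61 × 111.3 = 2740 km.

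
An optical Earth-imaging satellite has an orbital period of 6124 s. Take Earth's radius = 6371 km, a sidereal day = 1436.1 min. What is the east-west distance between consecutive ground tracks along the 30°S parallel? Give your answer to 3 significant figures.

Node shift per orbit = (6124.0/86166) × 360° = 25.59°.
Equatorial spacing = 25.59 × 111.2 km/° = 2845 km.
At 30° latitude, spacing = 2845 × cos(30°) = 2464 km.

2460 km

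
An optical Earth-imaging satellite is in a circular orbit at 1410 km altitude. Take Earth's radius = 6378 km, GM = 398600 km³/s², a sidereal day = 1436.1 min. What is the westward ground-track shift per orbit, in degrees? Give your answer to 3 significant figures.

Semi-major axis a = 6378 + 1410 = 7788 km. Period T = 2π√(a³/μ) = 2π√(7788³/398600) = 6839.9 s = 114.00 min.
During one orbit Earth rotates (6839.9 / 86166) × 360° = 28.58°.

28.6°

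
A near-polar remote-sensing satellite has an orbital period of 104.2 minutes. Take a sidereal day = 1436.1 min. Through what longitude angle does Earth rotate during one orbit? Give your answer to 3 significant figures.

26.1°

T = 104.2 min = 6252.0 s.
During one orbit Earth rotates (6252.0 / 86166) × 360° = 26.12°.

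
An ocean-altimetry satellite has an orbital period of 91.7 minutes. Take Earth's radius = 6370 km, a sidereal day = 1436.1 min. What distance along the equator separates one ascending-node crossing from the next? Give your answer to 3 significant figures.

2560 km

T = 91.7 min = 5502.0 s.
During one orbit Earth rotates (5502.0 / 86166) × 360° = 22.99°.
At the equator that is 22.99° × (2π·6370/360) km/° = 22.99 × 111.2 = 2556 km.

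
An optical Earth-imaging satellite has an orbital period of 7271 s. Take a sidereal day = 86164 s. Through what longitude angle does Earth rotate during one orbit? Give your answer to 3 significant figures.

30.4°

During one orbit Earth rotates (7271.0 / 86164) × 360° = 30.38°.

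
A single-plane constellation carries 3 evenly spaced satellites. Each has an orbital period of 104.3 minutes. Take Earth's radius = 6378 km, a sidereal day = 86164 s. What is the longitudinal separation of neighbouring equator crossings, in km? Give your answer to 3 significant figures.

T = 104.3 min = 6258.0 s.
Single-satellite node shift = (6258.0/86164) × 360° = 26.15°.
With 3 satellites evenly phased, successive equator crossings are 26.15/3 = 8.715° apart.
That is 8.715 × 111.3 = 970 km at the equator.

970 km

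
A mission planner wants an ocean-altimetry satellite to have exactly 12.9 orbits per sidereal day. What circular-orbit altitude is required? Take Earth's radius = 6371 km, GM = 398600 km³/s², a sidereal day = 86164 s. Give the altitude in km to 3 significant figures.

1290 km

Required period T = 86164 / 12.9 = 6679.4 s.
From T = 2π√(a³/μ): a = (μ T²/4π²)^(1/3) = (398600 × 6679.4² / 4π²)^(1/3) = 7666 km.
Altitude h = a − R = 7666 − 6371 = 1295 km.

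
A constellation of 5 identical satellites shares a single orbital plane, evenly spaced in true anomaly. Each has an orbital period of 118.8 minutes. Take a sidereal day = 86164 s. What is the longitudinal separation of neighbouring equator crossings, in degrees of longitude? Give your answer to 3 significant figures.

T = 118.8 min = 7128.0 s.
Single-satellite node shift = (7128.0/86164) × 360° = 29.78°.
With 5 satellites evenly phased, successive equator crossings are 29.78/5 = 5.956° apart.

5.96°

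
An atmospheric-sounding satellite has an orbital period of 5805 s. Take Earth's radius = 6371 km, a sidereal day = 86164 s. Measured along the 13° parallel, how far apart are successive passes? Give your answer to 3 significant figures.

2630 km

Node shift per orbit = (5805.0/86164) × 360° = 24.25°.
Equatorial spacing = 24.25 × 111.2 km/° = 2697 km.
At 13° latitude, spacing = 2697 × cos(13°) = 2628 km.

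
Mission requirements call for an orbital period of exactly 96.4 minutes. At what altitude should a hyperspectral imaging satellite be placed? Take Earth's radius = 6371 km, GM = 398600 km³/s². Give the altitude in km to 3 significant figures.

593 km

T = 96.4 min = 5784.0 s.
From T = 2π√(a³/μ): a = (μ T²/4π²)^(1/3) = (398600 × 5784.0² / 4π²)^(1/3) = 6964 km.
Altitude h = a − R = 6964 − 6371 = 593 km.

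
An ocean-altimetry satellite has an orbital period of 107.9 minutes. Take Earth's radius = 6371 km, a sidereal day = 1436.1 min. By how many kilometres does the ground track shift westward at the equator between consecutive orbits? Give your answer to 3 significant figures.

T = 107.9 min = 6474.0 s.
During one orbit Earth rotates (6474.0 / 86166) × 360° = 27.05°.
At the equator that is 27.05° × (2π·6371/360) km/° = 27.05 × 111.2 = 3008 km.

3010 km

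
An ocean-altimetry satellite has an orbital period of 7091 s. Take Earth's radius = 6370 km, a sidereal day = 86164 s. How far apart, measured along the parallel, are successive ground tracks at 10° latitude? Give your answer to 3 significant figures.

3240 km

Node shift per orbit = (7091.0/86164) × 360° = 29.63°.
Equatorial spacing = 29.63 × 111.2 km/° = 3294 km.
At 10° latitude, spacing = 3294 × cos(10°) = 3244 km.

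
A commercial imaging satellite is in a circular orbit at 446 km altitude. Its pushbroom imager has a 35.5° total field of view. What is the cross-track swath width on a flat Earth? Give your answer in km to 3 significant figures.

286 km

Half-angle = 35.5°/2 = 17.75°.
Swath width ≈ 2h·tan(θ/2) = 2 × 446 × tan(17.75°) = 285.5 km.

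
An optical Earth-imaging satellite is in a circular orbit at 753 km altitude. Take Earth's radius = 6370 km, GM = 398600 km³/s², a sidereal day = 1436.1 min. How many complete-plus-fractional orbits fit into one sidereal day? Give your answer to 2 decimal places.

14.40

Semi-major axis a = 6370 + 753 = 7123 km. Period T = 2π√(a³/μ) = 2π√(7123³/398600) = 5982.8 s = 99.71 min.
Orbits per sidereal day = 86166 / 5982.8 = 14.402.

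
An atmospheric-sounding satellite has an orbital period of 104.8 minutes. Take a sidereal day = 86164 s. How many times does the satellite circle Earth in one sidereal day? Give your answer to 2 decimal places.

T = 104.8 min = 6288.0 s.
Orbits per sidereal day = 86164 / 6288.0 = 13.703.

13.70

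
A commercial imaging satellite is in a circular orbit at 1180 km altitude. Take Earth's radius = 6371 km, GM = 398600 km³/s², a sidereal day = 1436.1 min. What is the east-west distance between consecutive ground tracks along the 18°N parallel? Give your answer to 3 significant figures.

2890 km

Semi-major axis a = 6371 + 1180 = 7551 km. Period T = 2π√(a³/μ) = 2π√(7551³/398600) = 6530.1 s = 108.83 min.
Node shift per orbit = (6530.1/86166) × 360° = 27.28°.
Equatorial spacing = 27.28 × 111.2 km/° = 3034 km.
At 18° latitude, spacing = 3034 × cos(18°) = 2885 km.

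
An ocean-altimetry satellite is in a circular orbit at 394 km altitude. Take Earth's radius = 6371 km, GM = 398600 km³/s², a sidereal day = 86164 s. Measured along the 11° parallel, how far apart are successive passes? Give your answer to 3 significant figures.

Semi-major axis a = 6371 + 394 = 6765 km. Period T = 2π√(a³/μ) = 2π√(6765³/398600) = 5537.5 s = 92.29 min.
Node shift per orbit = (5537.5/86164) × 360° = 23.14°.
Equatorial spacing = 23.14 × 111.2 km/° = 2573 km.
At 11° latitude, spacing = 2573 × cos(11°) = 2525 km.

2530 km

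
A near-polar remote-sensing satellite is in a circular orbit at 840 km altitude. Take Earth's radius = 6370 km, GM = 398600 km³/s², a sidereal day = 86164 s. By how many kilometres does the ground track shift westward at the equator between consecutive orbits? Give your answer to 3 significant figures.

Semi-major axis a = 6370 + 840 = 7210 km. Period T = 2π√(a³/μ) = 2π√(7210³/398600) = 6092.8 s = 101.55 min.
During one orbit Earth rotates (6092.8 / 86164) × 360° = 25.46°.
At the equator that is 25.46° × (2π·6370/360) km/° = 25.46 × 111.2 = 2830 km.

2830 km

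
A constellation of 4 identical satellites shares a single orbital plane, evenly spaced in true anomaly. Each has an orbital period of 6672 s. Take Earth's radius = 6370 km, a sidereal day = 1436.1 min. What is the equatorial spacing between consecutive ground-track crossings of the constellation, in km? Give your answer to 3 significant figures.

Single-satellite node shift = (6672.0/86166) × 360° = 27.88°.
With 4 satellites evenly phased, successive equator crossings are 27.88/4 = 6.969° apart.
That is 6.969 × 111.2 = 775 km at the equator.

775 km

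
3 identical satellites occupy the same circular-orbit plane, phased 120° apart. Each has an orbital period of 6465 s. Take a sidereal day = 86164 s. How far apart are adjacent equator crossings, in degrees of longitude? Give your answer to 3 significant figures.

Single-satellite node shift = (6465.0/86164) × 360° = 27.01°.
With 3 satellites evenly phased, successive equator crossings are 27.01/3 = 9.004° apart.

9.00°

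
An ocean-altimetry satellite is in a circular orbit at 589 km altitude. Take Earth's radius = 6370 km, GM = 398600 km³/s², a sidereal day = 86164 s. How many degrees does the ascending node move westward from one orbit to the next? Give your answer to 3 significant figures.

24.1°

Semi-major axis a = 6370 + 589 = 6959 km. Period T = 2π√(a³/μ) = 2π√(6959³/398600) = 5777.4 s = 96.29 min.
During one orbit Earth rotates (5777.4 / 86164) × 360° = 24.14°.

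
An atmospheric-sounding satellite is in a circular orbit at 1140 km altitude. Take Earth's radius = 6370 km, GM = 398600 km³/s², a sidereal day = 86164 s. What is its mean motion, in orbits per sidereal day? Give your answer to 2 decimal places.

13.30

Semi-major axis a = 6370 + 1140 = 7510 km. Period T = 2π√(a³/μ) = 2π√(7510³/398600) = 6477.0 s = 107.95 min.
Orbits per sidereal day = 86164 / 6477.0 = 13.303.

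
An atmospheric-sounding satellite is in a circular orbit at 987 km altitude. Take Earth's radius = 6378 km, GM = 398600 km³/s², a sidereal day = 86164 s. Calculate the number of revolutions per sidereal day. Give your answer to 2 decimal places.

13.70

Semi-major axis a = 6378 + 987 = 7365 km. Period T = 2π√(a³/μ) = 2π√(7365³/398600) = 6290.3 s = 104.84 min.
Orbits per sidereal day = 86164 / 6290.3 = 13.698.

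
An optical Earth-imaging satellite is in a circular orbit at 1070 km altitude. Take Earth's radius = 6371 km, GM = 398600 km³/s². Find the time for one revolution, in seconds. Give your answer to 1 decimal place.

Semi-major axis a = 6371 + 1070 = 7441 km. Period T = 2π√(a³/μ) = 2π√(7441³/398600) = 6387.9 s = 106.47 min.

6387.9 seconds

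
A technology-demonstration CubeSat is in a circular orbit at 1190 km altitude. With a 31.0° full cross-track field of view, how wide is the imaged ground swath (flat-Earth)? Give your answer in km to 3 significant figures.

660 km

Half-angle = 31.0°/2 = 15.5°.
Swath width ≈ 2h·tan(θ/2) = 2 × 1190 × tan(15.5°) = 660.0 km.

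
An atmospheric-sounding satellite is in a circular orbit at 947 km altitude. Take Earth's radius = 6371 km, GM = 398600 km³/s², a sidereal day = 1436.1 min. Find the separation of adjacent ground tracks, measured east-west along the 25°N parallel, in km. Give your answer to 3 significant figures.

Semi-major axis a = 6371 + 947 = 7318 km. Period T = 2π√(a³/μ) = 2π√(7318³/398600) = 6230.2 s = 103.84 min.
Node shift per orbit = (6230.2/86166) × 360° = 26.03°.
Equatorial spacing = 26.03 × 111.2 km/° = 2894 km.
At 25° latitude, spacing = 2894 × cos(25°) = 2623 km.

2620 km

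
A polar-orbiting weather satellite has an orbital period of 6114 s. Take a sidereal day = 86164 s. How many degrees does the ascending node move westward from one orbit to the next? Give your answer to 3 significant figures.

25.5°

During one orbit Earth rotates (6114.0 / 86164) × 360° = 25.54°.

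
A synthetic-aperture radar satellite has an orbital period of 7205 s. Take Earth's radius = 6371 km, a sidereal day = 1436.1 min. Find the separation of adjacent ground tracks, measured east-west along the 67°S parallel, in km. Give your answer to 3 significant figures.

1310 km

Node shift per orbit = (7205.0/86166) × 360° = 30.10°.
Equatorial spacing = 30.10 × 111.2 km/° = 3347 km.
At 67° latitude, spacing = 3347 × cos(67°) = 1308 km.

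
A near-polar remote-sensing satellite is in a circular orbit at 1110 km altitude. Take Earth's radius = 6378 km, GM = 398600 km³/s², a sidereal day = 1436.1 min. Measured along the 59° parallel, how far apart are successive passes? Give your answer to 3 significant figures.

Semi-major axis a = 6378 + 1110 = 7488 km. Period T = 2π√(a³/μ) = 2π√(7488³/398600) = 6448.5 s = 107.48 min.
Node shift per orbit = (6448.5/86166) × 360° = 26.94°.
Equatorial spacing = 26.94 × 111.3 km/° = 2999 km.
At 59° latitude, spacing = 2999 × cos(59°) = 1545 km.

1540 km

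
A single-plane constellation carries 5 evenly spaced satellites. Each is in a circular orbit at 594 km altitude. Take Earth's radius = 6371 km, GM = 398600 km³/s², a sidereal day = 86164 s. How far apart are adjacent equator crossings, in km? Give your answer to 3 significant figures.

Semi-major axis a = 6371 + 594 = 6965 km. Period T = 2π√(a³/μ) = 2π√(6965³/398600) = 5784.9 s = 96.41 min.
Single-satellite node shift = (5784.9/86164) × 360° = 24.17°.
With 5 satellites evenly phased, successive equator crossings are 24.17/5 = 4.834° apart.
That is 4.834 × 111.2 = 538 km at the equator.

538 km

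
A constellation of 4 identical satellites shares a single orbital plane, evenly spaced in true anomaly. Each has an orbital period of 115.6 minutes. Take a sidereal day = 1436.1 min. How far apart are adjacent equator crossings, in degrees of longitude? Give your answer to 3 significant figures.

T = 115.6 min = 6936.0 s.
Single-satellite node shift = (6936.0/86166) × 360° = 28.98°.
With 4 satellites evenly phased, successive equator crossings are 28.98/4 = 7.245° apart.

7.24°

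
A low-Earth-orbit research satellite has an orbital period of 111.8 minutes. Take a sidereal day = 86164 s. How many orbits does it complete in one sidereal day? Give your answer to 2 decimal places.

T = 111.8 min = 6708.0 s.
Orbits per sidereal day = 86164 / 6708.0 = 12.845.

12.84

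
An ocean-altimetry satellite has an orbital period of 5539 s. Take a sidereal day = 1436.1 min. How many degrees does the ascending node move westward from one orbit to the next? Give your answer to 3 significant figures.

During one orbit Earth rotates (5539.0 / 86166) × 360° = 23.14°.

23.1°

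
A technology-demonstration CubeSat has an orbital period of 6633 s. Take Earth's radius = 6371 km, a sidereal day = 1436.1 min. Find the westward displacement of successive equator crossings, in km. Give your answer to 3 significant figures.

During one orbit Earth rotates (6633.0 / 86166) × 360° = 27.71°.
At the equator that is 27.71° × (2π·6371/360) km/° = 27.71 × 111.2 = 3081 km.

3080 km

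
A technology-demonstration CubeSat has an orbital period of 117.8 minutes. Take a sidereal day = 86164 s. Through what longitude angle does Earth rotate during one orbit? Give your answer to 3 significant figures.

29.5°

T = 117.8 min = 7068.0 s.
During one orbit Earth rotates (7068.0 / 86164) × 360° = 29.53°.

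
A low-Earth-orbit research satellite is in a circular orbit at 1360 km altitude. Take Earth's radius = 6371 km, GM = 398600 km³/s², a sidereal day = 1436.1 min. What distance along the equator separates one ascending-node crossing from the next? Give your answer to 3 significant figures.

Semi-major axis a = 6371 + 1360 = 7731 km. Period T = 2π√(a³/μ) = 2π√(7731³/398600) = 6765.0 s = 112.75 min.
During one orbit Earth rotates (6765.0 / 86166) × 360° = 28.26°.
At the equator that is 28.26° × (2π·6371/360) km/° = 28.26 × 111.2 = 3143 km.

3140 km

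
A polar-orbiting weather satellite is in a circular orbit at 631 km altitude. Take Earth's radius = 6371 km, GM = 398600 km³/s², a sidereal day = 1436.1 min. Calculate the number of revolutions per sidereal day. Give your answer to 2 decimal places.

14.78

Semi-major axis a = 6371 + 631 = 7002 km. Period T = 2π√(a³/μ) = 2π√(7002³/398600) = 5831.0 s = 97.18 min.
Orbits per sidereal day = 86166 / 5831.0 = 14.777.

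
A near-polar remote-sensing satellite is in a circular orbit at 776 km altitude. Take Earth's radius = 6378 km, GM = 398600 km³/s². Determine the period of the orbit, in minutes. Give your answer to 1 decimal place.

Semi-major axis a = 6378 + 776 = 7154 km. Period T = 2π√(a³/μ) = 2π√(7154³/398600) = 6021.9 s = 100.37 min.

100.4 min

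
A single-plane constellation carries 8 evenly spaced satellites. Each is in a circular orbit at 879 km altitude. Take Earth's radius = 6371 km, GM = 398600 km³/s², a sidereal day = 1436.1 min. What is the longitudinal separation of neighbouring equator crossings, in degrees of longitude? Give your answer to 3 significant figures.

Semi-major axis a = 6371 + 879 = 7250 km. Period T = 2π√(a³/μ) = 2π√(7250³/398600) = 6143.5 s = 102.39 min.
Single-satellite node shift = (6143.5/86166) × 360° = 25.67°.
With 8 satellites evenly phased, successive equator crossings are 25.67/8 = 3.208° apart.

3.21°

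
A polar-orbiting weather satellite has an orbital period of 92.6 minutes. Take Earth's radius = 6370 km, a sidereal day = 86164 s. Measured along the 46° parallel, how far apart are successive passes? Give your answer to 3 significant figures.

1790 km

T = 92.6 min = 5556.0 s.
Node shift per orbit = (5556.0/86164) × 360° = 23.21°.
Equatorial spacing = 23.21 × 111.2 km/° = 2581 km.
At 46° latitude, spacing = 2581 × cos(46°) = 1793 km.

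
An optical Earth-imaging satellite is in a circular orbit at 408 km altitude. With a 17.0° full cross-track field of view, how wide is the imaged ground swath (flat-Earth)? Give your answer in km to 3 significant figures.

122 km

Half-angle = 17.0°/2 = 8.5°.
Swath width ≈ 2h·tan(θ/2) = 2 × 408 × tan(8.5°) = 122.0 km.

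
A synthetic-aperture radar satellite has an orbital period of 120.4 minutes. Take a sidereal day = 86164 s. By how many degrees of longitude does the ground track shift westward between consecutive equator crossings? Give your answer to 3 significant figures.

T = 120.4 min = 7224.0 s.
During one orbit Earth rotates (7224.0 / 86164) × 360° = 30.18°.

30.2°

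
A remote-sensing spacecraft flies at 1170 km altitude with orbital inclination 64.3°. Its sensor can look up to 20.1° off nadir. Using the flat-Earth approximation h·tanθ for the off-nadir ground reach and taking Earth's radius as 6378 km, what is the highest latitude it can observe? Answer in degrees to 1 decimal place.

68.1°

For a prograde orbit the ground track reaches latitude ±i = ±64.3°.
Sensor half-swath on the ground ≈ 1170·tan(20.1°) = 428 km = 3.85° of latitude.
Maximum observable latitude ≈ 64.3 + 3.85 = 68.1°.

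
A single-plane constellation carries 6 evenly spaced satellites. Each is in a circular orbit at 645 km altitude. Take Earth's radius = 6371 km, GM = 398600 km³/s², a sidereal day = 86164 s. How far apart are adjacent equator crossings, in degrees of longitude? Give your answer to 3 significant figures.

Semi-major axis a = 6371 + 645 = 7016 km. Period T = 2π√(a³/μ) = 2π√(7016³/398600) = 5848.5 s = 97.48 min.
Single-satellite node shift = (5848.5/86164) × 360° = 24.44°.
With 6 satellites evenly phased, successive equator crossings are 24.44/6 = 4.073° apart.

4.07°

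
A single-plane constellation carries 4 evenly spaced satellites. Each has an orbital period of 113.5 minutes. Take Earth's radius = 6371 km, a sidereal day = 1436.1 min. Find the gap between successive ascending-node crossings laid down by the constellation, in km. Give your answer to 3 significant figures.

791 km

T = 113.5 min = 6810.0 s.
Single-satellite node shift = (6810.0/86166) × 360° = 28.45°.
With 4 satellites evenly phased, successive equator crossings are 28.45/4 = 7.113° apart.
That is 7.113 × 111.2 = 791 km at the equator.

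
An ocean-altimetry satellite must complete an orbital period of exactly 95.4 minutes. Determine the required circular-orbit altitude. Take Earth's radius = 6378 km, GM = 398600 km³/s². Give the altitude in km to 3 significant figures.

T = 95.4 min = 5724.0 s.
From T = 2π√(a³/μ): a = (μ T²/4π²)^(1/3) = (398600 × 5724.0² / 4π²)^(1/3) = 6916 km.
Altitude h = a − R = 6916 − 6378 = 538 km.

538 km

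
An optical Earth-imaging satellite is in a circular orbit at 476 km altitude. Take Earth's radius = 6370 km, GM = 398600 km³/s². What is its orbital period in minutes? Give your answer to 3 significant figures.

94.0 min

Semi-major axis a = 6370 + 476 = 6846 km. Period T = 2π√(a³/μ) = 2π√(6846³/398600) = 5637.2 s = 93.95 min.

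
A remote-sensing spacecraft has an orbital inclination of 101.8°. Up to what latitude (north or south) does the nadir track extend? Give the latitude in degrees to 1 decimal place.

Retrograde orbit: the ground track reaches ±(180° − i) = ±(180 − 101.8) = ±78.2°.

78.2°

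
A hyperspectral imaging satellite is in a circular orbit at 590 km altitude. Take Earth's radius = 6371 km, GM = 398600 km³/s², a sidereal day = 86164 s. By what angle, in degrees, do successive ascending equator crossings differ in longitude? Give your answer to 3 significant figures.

24.1°

Semi-major axis a = 6371 + 590 = 6961 km. Period T = 2π√(a³/μ) = 2π√(6961³/398600) = 5779.9 s = 96.33 min.
During one orbit Earth rotates (5779.9 / 86164) × 360° = 24.15°.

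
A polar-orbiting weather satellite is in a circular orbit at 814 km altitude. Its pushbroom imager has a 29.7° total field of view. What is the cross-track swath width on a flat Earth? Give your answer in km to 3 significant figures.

432 km

Half-angle = 29.7°/2 = 14.85°.
Swath width ≈ 2h·tan(θ/2) = 2 × 814 × tan(14.85°) = 431.7 km.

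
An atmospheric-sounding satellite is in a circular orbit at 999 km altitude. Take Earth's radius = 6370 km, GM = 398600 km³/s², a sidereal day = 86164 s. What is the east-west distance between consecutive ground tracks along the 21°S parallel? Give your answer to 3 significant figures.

2730 km

Semi-major axis a = 6370 + 999 = 7369 km. Period T = 2π√(a³/μ) = 2π√(7369³/398600) = 6295.4 s = 104.92 min.
Node shift per orbit = (6295.4/86164) × 360° = 26.30°.
Equatorial spacing = 26.30 × 111.2 km/° = 2924 km.
At 21° latitude, spacing = 2924 × cos(21°) = 2730 km.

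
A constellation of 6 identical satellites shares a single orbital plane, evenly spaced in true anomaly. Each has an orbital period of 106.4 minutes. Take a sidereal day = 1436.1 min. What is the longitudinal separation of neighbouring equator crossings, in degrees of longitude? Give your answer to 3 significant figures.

T = 106.4 min = 6384.0 s.
Single-satellite node shift = (6384.0/86166) × 360° = 26.67°.
With 6 satellites evenly phased, successive equator crossings are 26.67/6 = 4.445° apart.

4.45°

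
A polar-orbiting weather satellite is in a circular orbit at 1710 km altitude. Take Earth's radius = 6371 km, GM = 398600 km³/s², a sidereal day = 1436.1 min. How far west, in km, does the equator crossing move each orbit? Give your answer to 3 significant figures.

Semi-major axis a = 6371 + 1710 = 8081 km. Period T = 2π√(a³/μ) = 2π√(8081³/398600) = 7229.5 s = 120.49 min.
During one orbit Earth rotates (7229.5 / 86166) × 360° = 30.20°.
At the equator that is 30.20° × (2π·6371/360) km/° = 30.20 × 111.2 = 3359 km.

3360 km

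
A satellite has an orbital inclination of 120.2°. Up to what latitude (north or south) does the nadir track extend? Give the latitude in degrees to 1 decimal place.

Retrograde orbit: the ground track reaches ±(180° − i) = ±(180 − 120.2) = ±59.8°.

59.8°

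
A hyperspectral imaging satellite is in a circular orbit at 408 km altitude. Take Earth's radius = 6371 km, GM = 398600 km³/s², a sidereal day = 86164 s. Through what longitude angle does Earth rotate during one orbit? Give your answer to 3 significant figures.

23.2°

Semi-major axis a = 6371 + 408 = 6779 km. Period T = 2π√(a³/μ) = 2π√(6779³/398600) = 5554.7 s = 92.58 min.
During one orbit Earth rotates (5554.7 / 86164) × 360° = 23.21°.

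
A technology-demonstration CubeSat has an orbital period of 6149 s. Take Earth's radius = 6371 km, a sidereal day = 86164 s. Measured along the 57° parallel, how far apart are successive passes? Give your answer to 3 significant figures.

Node shift per orbit = (6149.0/86164) × 360° = 25.69°.
Equatorial spacing = 25.69 × 111.2 km/° = 2857 km.
At 57° latitude, spacing = 2857 × cos(57°) = 1556 km.

1560 km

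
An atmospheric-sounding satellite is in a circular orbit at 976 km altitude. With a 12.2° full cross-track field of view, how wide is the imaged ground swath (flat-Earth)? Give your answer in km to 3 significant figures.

209 km

Half-angle = 12.2°/2 = 6.1°.
Swath width ≈ 2h·tan(θ/2) = 2 × 976 × tan(6.1°) = 208.6 km.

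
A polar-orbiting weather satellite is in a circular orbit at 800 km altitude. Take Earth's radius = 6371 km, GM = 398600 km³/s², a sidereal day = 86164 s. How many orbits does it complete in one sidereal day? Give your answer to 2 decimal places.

14.26

Semi-major axis a = 6371 + 800 = 7171 km. Period T = 2π√(a³/μ) = 2π√(7171³/398600) = 6043.4 s = 100.72 min.
Orbits per sidereal day = 86164 / 6043.4 = 14.258.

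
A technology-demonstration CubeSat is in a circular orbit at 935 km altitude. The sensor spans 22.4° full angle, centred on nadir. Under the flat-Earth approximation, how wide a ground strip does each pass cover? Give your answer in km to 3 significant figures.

370 km

Half-angle = 22.4°/2 = 11.2°.
Swath width ≈ 2h·tan(θ/2) = 2 × 935 × tan(11.2°) = 370.3 km.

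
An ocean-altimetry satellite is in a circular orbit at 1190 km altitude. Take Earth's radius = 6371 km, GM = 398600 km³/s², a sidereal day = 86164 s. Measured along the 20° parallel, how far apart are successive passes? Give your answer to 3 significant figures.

2860 km

Semi-major axis a = 6371 + 1190 = 7561 km. Period T = 2π√(a³/μ) = 2π√(7561³/398600) = 6543.0 s = 109.05 min.
Node shift per orbit = (6543.0/86164) × 360° = 27.34°.
Equatorial spacing = 27.34 × 111.2 km/° = 3040 km.
At 20° latitude, spacing = 3040 × cos(20°) = 2856 km.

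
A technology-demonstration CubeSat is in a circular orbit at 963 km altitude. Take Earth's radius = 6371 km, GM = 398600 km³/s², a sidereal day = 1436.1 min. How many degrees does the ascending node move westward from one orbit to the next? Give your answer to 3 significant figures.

Semi-major axis a = 6371 + 963 = 7334 km. Period T = 2π√(a³/μ) = 2π√(7334³/398600) = 6250.6 s = 104.18 min.
During one orbit Earth rotates (6250.6 / 86166) × 360° = 26.11°.

26.1°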